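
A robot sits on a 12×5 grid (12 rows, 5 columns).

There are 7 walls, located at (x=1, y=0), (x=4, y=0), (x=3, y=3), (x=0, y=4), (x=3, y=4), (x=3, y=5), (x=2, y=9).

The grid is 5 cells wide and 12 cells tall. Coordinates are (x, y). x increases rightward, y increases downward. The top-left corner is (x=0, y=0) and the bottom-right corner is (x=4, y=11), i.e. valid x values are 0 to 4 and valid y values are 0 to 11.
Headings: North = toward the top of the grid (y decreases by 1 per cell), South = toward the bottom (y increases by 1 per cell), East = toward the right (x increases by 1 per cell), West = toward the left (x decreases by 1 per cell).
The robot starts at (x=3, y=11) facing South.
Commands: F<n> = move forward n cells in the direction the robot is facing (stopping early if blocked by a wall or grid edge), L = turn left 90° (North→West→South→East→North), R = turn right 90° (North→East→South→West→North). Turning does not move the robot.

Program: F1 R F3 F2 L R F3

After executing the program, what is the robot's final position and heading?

Start: (x=3, y=11), facing South
  F1: move forward 0/1 (blocked), now at (x=3, y=11)
  R: turn right, now facing West
  F3: move forward 3, now at (x=0, y=11)
  F2: move forward 0/2 (blocked), now at (x=0, y=11)
  L: turn left, now facing South
  R: turn right, now facing West
  F3: move forward 0/3 (blocked), now at (x=0, y=11)
Final: (x=0, y=11), facing West

Answer: Final position: (x=0, y=11), facing West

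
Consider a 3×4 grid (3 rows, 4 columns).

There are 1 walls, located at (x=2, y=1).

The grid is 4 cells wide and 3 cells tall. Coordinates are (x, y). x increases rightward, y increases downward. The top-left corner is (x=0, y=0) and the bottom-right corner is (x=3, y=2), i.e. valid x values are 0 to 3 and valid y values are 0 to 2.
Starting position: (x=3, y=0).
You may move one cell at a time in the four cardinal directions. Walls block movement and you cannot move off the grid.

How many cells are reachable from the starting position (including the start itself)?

Answer: Reachable cells: 11

Derivation:
BFS flood-fill from (x=3, y=0):
  Distance 0: (x=3, y=0)
  Distance 1: (x=2, y=0), (x=3, y=1)
  Distance 2: (x=1, y=0), (x=3, y=2)
  Distance 3: (x=0, y=0), (x=1, y=1), (x=2, y=2)
  Distance 4: (x=0, y=1), (x=1, y=2)
  Distance 5: (x=0, y=2)
Total reachable: 11 (grid has 11 open cells total)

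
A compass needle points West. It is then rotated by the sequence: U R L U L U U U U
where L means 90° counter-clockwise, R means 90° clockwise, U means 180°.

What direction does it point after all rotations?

Answer: Final heading: South

Derivation:
Start: West
  U (U-turn (180°)) -> East
  R (right (90° clockwise)) -> South
  L (left (90° counter-clockwise)) -> East
  U (U-turn (180°)) -> West
  L (left (90° counter-clockwise)) -> South
  U (U-turn (180°)) -> North
  U (U-turn (180°)) -> South
  U (U-turn (180°)) -> North
  U (U-turn (180°)) -> South
Final: South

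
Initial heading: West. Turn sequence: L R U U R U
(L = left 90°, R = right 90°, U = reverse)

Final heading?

Start: West
  L (left (90° counter-clockwise)) -> South
  R (right (90° clockwise)) -> West
  U (U-turn (180°)) -> East
  U (U-turn (180°)) -> West
  R (right (90° clockwise)) -> North
  U (U-turn (180°)) -> South
Final: South

Answer: Final heading: South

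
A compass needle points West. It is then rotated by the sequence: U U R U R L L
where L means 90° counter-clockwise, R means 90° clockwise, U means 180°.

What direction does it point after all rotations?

Answer: Final heading: East

Derivation:
Start: West
  U (U-turn (180°)) -> East
  U (U-turn (180°)) -> West
  R (right (90° clockwise)) -> North
  U (U-turn (180°)) -> South
  R (right (90° clockwise)) -> West
  L (left (90° counter-clockwise)) -> South
  L (left (90° counter-clockwise)) -> East
Final: East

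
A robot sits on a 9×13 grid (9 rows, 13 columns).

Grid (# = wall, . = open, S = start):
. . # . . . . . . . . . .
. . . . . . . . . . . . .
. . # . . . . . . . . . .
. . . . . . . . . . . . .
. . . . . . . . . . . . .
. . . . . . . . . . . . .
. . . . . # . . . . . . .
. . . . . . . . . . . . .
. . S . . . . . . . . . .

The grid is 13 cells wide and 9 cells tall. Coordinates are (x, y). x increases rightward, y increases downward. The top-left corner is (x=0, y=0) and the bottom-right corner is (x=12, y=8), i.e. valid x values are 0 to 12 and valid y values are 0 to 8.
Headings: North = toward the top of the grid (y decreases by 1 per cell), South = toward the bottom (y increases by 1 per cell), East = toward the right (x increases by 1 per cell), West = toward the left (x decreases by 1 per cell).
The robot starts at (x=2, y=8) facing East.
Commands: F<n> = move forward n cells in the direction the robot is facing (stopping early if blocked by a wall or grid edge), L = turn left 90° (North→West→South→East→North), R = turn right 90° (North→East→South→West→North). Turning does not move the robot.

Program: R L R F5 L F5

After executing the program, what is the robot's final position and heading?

Answer: Final position: (x=7, y=8), facing East

Derivation:
Start: (x=2, y=8), facing East
  R: turn right, now facing South
  L: turn left, now facing East
  R: turn right, now facing South
  F5: move forward 0/5 (blocked), now at (x=2, y=8)
  L: turn left, now facing East
  F5: move forward 5, now at (x=7, y=8)
Final: (x=7, y=8), facing East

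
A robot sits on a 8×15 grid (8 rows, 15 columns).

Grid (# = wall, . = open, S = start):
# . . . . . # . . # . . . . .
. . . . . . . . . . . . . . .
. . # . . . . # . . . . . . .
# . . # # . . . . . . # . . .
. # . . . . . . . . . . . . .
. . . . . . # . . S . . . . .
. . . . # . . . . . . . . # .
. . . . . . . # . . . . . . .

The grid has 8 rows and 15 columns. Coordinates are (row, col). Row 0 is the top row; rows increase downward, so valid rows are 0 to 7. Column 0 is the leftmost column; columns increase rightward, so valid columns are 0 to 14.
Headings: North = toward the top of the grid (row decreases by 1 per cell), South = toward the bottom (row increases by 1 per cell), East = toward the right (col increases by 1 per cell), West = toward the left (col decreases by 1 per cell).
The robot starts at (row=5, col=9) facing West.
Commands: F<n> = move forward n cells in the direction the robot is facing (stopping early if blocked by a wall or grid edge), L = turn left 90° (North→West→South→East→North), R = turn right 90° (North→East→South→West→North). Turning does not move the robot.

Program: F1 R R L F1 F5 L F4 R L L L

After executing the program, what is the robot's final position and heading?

Answer: Final position: (row=0, col=7), facing East

Derivation:
Start: (row=5, col=9), facing West
  F1: move forward 1, now at (row=5, col=8)
  R: turn right, now facing North
  R: turn right, now facing East
  L: turn left, now facing North
  F1: move forward 1, now at (row=4, col=8)
  F5: move forward 4/5 (blocked), now at (row=0, col=8)
  L: turn left, now facing West
  F4: move forward 1/4 (blocked), now at (row=0, col=7)
  R: turn right, now facing North
  L: turn left, now facing West
  L: turn left, now facing South
  L: turn left, now facing East
Final: (row=0, col=7), facing East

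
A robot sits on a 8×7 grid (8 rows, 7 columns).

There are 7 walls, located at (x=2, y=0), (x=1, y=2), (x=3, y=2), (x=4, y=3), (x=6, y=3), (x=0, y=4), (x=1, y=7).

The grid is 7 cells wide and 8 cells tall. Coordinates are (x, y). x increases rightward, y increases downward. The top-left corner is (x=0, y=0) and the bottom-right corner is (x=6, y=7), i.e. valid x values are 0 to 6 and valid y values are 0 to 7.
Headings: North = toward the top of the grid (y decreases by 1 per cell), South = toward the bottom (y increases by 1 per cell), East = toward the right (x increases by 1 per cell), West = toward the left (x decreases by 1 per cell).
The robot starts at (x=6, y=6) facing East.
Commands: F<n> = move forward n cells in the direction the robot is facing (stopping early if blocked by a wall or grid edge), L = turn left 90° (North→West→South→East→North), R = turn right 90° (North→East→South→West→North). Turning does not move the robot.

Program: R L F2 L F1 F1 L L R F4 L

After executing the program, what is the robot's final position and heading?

Start: (x=6, y=6), facing East
  R: turn right, now facing South
  L: turn left, now facing East
  F2: move forward 0/2 (blocked), now at (x=6, y=6)
  L: turn left, now facing North
  F1: move forward 1, now at (x=6, y=5)
  F1: move forward 1, now at (x=6, y=4)
  L: turn left, now facing West
  L: turn left, now facing South
  R: turn right, now facing West
  F4: move forward 4, now at (x=2, y=4)
  L: turn left, now facing South
Final: (x=2, y=4), facing South

Answer: Final position: (x=2, y=4), facing South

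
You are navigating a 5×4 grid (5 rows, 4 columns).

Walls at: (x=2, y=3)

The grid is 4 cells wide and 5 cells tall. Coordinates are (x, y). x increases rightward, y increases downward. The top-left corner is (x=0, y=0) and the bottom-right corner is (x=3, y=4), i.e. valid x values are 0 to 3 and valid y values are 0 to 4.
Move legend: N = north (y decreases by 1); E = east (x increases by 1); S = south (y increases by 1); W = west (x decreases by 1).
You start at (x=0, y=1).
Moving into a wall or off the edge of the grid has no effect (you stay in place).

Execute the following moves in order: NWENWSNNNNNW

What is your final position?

Answer: Final position: (x=0, y=0)

Derivation:
Start: (x=0, y=1)
  N (north): (x=0, y=1) -> (x=0, y=0)
  W (west): blocked, stay at (x=0, y=0)
  E (east): (x=0, y=0) -> (x=1, y=0)
  N (north): blocked, stay at (x=1, y=0)
  W (west): (x=1, y=0) -> (x=0, y=0)
  S (south): (x=0, y=0) -> (x=0, y=1)
  N (north): (x=0, y=1) -> (x=0, y=0)
  [×4]N (north): blocked, stay at (x=0, y=0)
  W (west): blocked, stay at (x=0, y=0)
Final: (x=0, y=0)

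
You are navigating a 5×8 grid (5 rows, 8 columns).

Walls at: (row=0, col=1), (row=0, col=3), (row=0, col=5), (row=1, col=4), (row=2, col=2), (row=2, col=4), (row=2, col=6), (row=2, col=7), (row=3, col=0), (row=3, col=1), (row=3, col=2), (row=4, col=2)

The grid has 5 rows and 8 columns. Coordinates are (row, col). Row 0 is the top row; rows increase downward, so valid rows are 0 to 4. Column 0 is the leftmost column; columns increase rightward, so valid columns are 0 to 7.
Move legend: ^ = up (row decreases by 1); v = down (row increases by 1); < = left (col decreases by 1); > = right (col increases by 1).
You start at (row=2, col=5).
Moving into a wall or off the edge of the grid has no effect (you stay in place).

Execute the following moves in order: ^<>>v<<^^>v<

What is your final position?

Start: (row=2, col=5)
  ^ (up): (row=2, col=5) -> (row=1, col=5)
  < (left): blocked, stay at (row=1, col=5)
  > (right): (row=1, col=5) -> (row=1, col=6)
  > (right): (row=1, col=6) -> (row=1, col=7)
  v (down): blocked, stay at (row=1, col=7)
  < (left): (row=1, col=7) -> (row=1, col=6)
  < (left): (row=1, col=6) -> (row=1, col=5)
  ^ (up): blocked, stay at (row=1, col=5)
  ^ (up): blocked, stay at (row=1, col=5)
  > (right): (row=1, col=5) -> (row=1, col=6)
  v (down): blocked, stay at (row=1, col=6)
  < (left): (row=1, col=6) -> (row=1, col=5)
Final: (row=1, col=5)

Answer: Final position: (row=1, col=5)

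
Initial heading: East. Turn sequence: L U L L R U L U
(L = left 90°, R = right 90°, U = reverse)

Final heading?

Start: East
  L (left (90° counter-clockwise)) -> North
  U (U-turn (180°)) -> South
  L (left (90° counter-clockwise)) -> East
  L (left (90° counter-clockwise)) -> North
  R (right (90° clockwise)) -> East
  U (U-turn (180°)) -> West
  L (left (90° counter-clockwise)) -> South
  U (U-turn (180°)) -> North
Final: North

Answer: Final heading: North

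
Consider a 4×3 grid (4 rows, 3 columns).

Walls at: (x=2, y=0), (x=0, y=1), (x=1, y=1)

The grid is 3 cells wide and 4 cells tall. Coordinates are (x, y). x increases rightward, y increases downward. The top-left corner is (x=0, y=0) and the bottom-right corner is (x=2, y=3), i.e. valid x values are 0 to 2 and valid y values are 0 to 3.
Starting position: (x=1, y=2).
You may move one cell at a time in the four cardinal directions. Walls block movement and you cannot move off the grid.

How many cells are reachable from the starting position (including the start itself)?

Answer: Reachable cells: 7

Derivation:
BFS flood-fill from (x=1, y=2):
  Distance 0: (x=1, y=2)
  Distance 1: (x=0, y=2), (x=2, y=2), (x=1, y=3)
  Distance 2: (x=2, y=1), (x=0, y=3), (x=2, y=3)
Total reachable: 7 (grid has 9 open cells total)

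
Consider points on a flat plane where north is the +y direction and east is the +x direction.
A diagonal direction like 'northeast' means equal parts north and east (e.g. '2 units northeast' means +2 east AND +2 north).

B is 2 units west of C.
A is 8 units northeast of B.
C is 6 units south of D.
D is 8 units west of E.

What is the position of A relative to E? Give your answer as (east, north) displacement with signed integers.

Answer: A is at (east=-2, north=2) relative to E.

Derivation:
Place E at the origin (east=0, north=0).
  D is 8 units west of E: delta (east=-8, north=+0); D at (east=-8, north=0).
  C is 6 units south of D: delta (east=+0, north=-6); C at (east=-8, north=-6).
  B is 2 units west of C: delta (east=-2, north=+0); B at (east=-10, north=-6).
  A is 8 units northeast of B: delta (east=+8, north=+8); A at (east=-2, north=2).
Therefore A relative to E: (east=-2, north=2).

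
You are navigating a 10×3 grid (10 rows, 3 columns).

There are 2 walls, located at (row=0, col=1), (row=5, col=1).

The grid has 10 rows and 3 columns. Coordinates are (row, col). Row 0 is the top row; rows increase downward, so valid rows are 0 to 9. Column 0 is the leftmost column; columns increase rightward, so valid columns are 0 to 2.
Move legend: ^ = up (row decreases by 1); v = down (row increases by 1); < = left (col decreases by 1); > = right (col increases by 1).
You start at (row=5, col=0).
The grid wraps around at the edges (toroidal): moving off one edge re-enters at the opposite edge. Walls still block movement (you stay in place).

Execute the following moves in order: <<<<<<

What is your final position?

Start: (row=5, col=0)
  < (left): (row=5, col=0) -> (row=5, col=2)
  [×5]< (left): blocked, stay at (row=5, col=2)
Final: (row=5, col=2)

Answer: Final position: (row=5, col=2)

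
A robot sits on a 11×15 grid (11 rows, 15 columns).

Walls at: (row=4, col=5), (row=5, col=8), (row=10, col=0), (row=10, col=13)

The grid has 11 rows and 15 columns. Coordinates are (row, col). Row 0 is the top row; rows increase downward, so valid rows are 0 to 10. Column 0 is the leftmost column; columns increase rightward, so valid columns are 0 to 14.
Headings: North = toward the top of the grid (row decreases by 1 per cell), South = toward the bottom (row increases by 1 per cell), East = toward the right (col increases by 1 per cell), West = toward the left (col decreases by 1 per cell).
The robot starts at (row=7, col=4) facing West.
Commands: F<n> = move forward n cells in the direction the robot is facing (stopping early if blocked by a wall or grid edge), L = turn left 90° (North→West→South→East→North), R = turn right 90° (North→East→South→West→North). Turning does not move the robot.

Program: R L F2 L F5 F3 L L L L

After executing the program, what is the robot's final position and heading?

Answer: Final position: (row=10, col=2), facing South

Derivation:
Start: (row=7, col=4), facing West
  R: turn right, now facing North
  L: turn left, now facing West
  F2: move forward 2, now at (row=7, col=2)
  L: turn left, now facing South
  F5: move forward 3/5 (blocked), now at (row=10, col=2)
  F3: move forward 0/3 (blocked), now at (row=10, col=2)
  L: turn left, now facing East
  L: turn left, now facing North
  L: turn left, now facing West
  L: turn left, now facing South
Final: (row=10, col=2), facing South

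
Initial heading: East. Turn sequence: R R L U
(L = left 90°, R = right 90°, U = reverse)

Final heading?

Answer: Final heading: North

Derivation:
Start: East
  R (right (90° clockwise)) -> South
  R (right (90° clockwise)) -> West
  L (left (90° counter-clockwise)) -> South
  U (U-turn (180°)) -> North
Final: North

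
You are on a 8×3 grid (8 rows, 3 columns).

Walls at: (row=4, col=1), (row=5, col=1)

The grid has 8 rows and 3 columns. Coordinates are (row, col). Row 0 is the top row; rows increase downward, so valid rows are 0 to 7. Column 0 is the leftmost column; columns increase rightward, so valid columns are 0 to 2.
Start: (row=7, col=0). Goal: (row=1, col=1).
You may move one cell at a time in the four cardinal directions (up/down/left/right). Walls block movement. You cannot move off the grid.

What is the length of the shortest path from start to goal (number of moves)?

Answer: Shortest path length: 7

Derivation:
BFS from (row=7, col=0) until reaching (row=1, col=1):
  Distance 0: (row=7, col=0)
  Distance 1: (row=6, col=0), (row=7, col=1)
  Distance 2: (row=5, col=0), (row=6, col=1), (row=7, col=2)
  Distance 3: (row=4, col=0), (row=6, col=2)
  Distance 4: (row=3, col=0), (row=5, col=2)
  Distance 5: (row=2, col=0), (row=3, col=1), (row=4, col=2)
  Distance 6: (row=1, col=0), (row=2, col=1), (row=3, col=2)
  Distance 7: (row=0, col=0), (row=1, col=1), (row=2, col=2)  <- goal reached here
One shortest path (7 moves): (row=7, col=0) -> (row=6, col=0) -> (row=5, col=0) -> (row=4, col=0) -> (row=3, col=0) -> (row=3, col=1) -> (row=2, col=1) -> (row=1, col=1)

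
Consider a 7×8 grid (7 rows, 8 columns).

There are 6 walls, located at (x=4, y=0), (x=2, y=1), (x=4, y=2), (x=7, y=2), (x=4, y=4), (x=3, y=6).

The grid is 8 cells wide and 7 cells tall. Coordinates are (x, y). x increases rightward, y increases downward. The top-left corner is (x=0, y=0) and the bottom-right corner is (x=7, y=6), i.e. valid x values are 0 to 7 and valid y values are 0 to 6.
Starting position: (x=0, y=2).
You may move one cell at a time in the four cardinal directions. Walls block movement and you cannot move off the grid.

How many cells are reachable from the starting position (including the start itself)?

BFS flood-fill from (x=0, y=2):
  Distance 0: (x=0, y=2)
  Distance 1: (x=0, y=1), (x=1, y=2), (x=0, y=3)
  Distance 2: (x=0, y=0), (x=1, y=1), (x=2, y=2), (x=1, y=3), (x=0, y=4)
  Distance 3: (x=1, y=0), (x=3, y=2), (x=2, y=3), (x=1, y=4), (x=0, y=5)
  Distance 4: (x=2, y=0), (x=3, y=1), (x=3, y=3), (x=2, y=4), (x=1, y=5), (x=0, y=6)
  Distance 5: (x=3, y=0), (x=4, y=1), (x=4, y=3), (x=3, y=4), (x=2, y=5), (x=1, y=6)
  Distance 6: (x=5, y=1), (x=5, y=3), (x=3, y=5), (x=2, y=6)
  Distance 7: (x=5, y=0), (x=6, y=1), (x=5, y=2), (x=6, y=3), (x=5, y=4), (x=4, y=5)
  Distance 8: (x=6, y=0), (x=7, y=1), (x=6, y=2), (x=7, y=3), (x=6, y=4), (x=5, y=5), (x=4, y=6)
  Distance 9: (x=7, y=0), (x=7, y=4), (x=6, y=5), (x=5, y=6)
  Distance 10: (x=7, y=5), (x=6, y=6)
  Distance 11: (x=7, y=6)
Total reachable: 50 (grid has 50 open cells total)

Answer: Reachable cells: 50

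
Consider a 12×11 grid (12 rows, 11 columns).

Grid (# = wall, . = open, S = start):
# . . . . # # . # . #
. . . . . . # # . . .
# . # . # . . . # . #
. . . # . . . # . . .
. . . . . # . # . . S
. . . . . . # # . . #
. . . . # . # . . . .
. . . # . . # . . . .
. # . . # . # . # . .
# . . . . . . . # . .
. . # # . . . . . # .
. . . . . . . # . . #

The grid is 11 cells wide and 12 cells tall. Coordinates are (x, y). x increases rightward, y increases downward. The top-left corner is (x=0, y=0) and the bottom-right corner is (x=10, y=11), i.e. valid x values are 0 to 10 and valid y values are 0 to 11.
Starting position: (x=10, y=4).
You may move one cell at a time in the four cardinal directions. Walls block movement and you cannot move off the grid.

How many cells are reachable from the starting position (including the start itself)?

Answer: Reachable cells: 97

Derivation:
BFS flood-fill from (x=10, y=4):
  Distance 0: (x=10, y=4)
  Distance 1: (x=10, y=3), (x=9, y=4)
  Distance 2: (x=9, y=3), (x=8, y=4), (x=9, y=5)
  Distance 3: (x=9, y=2), (x=8, y=3), (x=8, y=5), (x=9, y=6)
  Distance 4: (x=9, y=1), (x=8, y=6), (x=10, y=6), (x=9, y=7)
  Distance 5: (x=9, y=0), (x=8, y=1), (x=10, y=1), (x=7, y=6), (x=8, y=7), (x=10, y=7), (x=9, y=8)
  Distance 6: (x=7, y=7), (x=10, y=8), (x=9, y=9)
  Distance 7: (x=7, y=8), (x=10, y=9)
  Distance 8: (x=7, y=9), (x=10, y=10)
  Distance 9: (x=6, y=9), (x=7, y=10)
  Distance 10: (x=5, y=9), (x=6, y=10), (x=8, y=10)
  Distance 11: (x=5, y=8), (x=4, y=9), (x=5, y=10), (x=6, y=11), (x=8, y=11)
  Distance 12: (x=5, y=7), (x=3, y=9), (x=4, y=10), (x=5, y=11), (x=9, y=11)
  Distance 13: (x=5, y=6), (x=4, y=7), (x=3, y=8), (x=2, y=9), (x=4, y=11)
  Distance 14: (x=5, y=5), (x=2, y=8), (x=1, y=9), (x=3, y=11)
  Distance 15: (x=4, y=5), (x=2, y=7), (x=1, y=10), (x=2, y=11)
  Distance 16: (x=4, y=4), (x=3, y=5), (x=2, y=6), (x=1, y=7), (x=0, y=10), (x=1, y=11)
  Distance 17: (x=4, y=3), (x=3, y=4), (x=2, y=5), (x=1, y=6), (x=3, y=6), (x=0, y=7), (x=0, y=11)
  Distance 18: (x=5, y=3), (x=2, y=4), (x=1, y=5), (x=0, y=6), (x=0, y=8)
  Distance 19: (x=5, y=2), (x=2, y=3), (x=6, y=3), (x=1, y=4), (x=0, y=5)
  Distance 20: (x=5, y=1), (x=6, y=2), (x=1, y=3), (x=0, y=4), (x=6, y=4)
  Distance 21: (x=4, y=1), (x=1, y=2), (x=7, y=2), (x=0, y=3)
  Distance 22: (x=4, y=0), (x=1, y=1), (x=3, y=1)
  Distance 23: (x=1, y=0), (x=3, y=0), (x=0, y=1), (x=2, y=1), (x=3, y=2)
  Distance 24: (x=2, y=0)
Total reachable: 97 (grid has 98 open cells total)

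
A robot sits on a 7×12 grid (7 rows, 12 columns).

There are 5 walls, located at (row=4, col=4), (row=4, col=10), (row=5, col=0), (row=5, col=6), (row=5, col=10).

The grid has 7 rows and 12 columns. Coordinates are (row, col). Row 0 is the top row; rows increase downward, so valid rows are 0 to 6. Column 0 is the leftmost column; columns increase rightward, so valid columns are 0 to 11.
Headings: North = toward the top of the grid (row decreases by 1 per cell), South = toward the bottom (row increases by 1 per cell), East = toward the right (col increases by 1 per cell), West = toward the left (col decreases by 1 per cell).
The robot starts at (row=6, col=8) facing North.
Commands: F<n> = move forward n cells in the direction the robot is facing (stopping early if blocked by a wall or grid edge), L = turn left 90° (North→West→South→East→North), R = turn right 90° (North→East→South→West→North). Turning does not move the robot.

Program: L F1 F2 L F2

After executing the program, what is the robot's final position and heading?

Answer: Final position: (row=6, col=5), facing South

Derivation:
Start: (row=6, col=8), facing North
  L: turn left, now facing West
  F1: move forward 1, now at (row=6, col=7)
  F2: move forward 2, now at (row=6, col=5)
  L: turn left, now facing South
  F2: move forward 0/2 (blocked), now at (row=6, col=5)
Final: (row=6, col=5), facing South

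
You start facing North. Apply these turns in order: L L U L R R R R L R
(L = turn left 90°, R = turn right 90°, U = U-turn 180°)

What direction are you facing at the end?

Start: North
  L (left (90° counter-clockwise)) -> West
  L (left (90° counter-clockwise)) -> South
  U (U-turn (180°)) -> North
  L (left (90° counter-clockwise)) -> West
  R (right (90° clockwise)) -> North
  R (right (90° clockwise)) -> East
  R (right (90° clockwise)) -> South
  R (right (90° clockwise)) -> West
  L (left (90° counter-clockwise)) -> South
  R (right (90° clockwise)) -> West
Final: West

Answer: Final heading: West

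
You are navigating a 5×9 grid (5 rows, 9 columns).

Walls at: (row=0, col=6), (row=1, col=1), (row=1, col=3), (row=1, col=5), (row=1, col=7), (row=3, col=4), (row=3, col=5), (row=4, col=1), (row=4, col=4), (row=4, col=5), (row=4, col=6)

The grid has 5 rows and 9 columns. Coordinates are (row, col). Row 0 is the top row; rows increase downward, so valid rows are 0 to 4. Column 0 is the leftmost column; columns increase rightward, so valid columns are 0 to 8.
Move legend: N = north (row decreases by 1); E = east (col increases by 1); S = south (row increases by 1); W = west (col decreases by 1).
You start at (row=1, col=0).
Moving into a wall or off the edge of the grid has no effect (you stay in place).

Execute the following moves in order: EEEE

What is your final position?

Answer: Final position: (row=1, col=0)

Derivation:
Start: (row=1, col=0)
  [×4]E (east): blocked, stay at (row=1, col=0)
Final: (row=1, col=0)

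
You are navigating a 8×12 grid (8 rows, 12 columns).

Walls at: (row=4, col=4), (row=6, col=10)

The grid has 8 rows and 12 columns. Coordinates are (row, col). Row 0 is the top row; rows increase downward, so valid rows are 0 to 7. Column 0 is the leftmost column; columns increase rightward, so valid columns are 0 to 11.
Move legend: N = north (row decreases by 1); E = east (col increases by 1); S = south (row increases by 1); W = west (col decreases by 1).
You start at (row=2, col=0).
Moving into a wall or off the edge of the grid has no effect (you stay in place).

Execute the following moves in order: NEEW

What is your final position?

Start: (row=2, col=0)
  N (north): (row=2, col=0) -> (row=1, col=0)
  E (east): (row=1, col=0) -> (row=1, col=1)
  E (east): (row=1, col=1) -> (row=1, col=2)
  W (west): (row=1, col=2) -> (row=1, col=1)
Final: (row=1, col=1)

Answer: Final position: (row=1, col=1)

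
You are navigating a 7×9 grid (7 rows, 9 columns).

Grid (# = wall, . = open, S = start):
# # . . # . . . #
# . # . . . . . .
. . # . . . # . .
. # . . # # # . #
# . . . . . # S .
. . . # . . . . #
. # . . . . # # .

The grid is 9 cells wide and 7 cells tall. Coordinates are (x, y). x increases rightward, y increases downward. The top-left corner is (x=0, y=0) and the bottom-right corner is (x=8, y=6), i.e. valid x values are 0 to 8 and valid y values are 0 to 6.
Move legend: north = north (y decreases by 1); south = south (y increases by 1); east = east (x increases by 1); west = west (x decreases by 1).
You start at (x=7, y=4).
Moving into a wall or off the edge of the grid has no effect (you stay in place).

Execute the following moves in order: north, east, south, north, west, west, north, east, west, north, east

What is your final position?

Answer: Final position: (x=8, y=1)

Derivation:
Start: (x=7, y=4)
  north (north): (x=7, y=4) -> (x=7, y=3)
  east (east): blocked, stay at (x=7, y=3)
  south (south): (x=7, y=3) -> (x=7, y=4)
  north (north): (x=7, y=4) -> (x=7, y=3)
  west (west): blocked, stay at (x=7, y=3)
  west (west): blocked, stay at (x=7, y=3)
  north (north): (x=7, y=3) -> (x=7, y=2)
  east (east): (x=7, y=2) -> (x=8, y=2)
  west (west): (x=8, y=2) -> (x=7, y=2)
  north (north): (x=7, y=2) -> (x=7, y=1)
  east (east): (x=7, y=1) -> (x=8, y=1)
Final: (x=8, y=1)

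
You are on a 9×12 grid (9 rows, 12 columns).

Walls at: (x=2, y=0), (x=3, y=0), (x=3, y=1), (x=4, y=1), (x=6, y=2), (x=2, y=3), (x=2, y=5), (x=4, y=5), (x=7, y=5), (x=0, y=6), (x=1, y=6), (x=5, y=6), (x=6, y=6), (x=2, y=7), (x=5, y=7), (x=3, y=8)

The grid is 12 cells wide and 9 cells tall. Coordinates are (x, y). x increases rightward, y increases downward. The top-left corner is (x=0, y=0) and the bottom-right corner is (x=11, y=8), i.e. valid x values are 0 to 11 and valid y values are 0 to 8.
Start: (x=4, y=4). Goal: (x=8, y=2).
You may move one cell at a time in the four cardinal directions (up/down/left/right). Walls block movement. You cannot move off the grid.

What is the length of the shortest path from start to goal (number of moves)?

BFS from (x=4, y=4) until reaching (x=8, y=2):
  Distance 0: (x=4, y=4)
  Distance 1: (x=4, y=3), (x=3, y=4), (x=5, y=4)
  Distance 2: (x=4, y=2), (x=3, y=3), (x=5, y=3), (x=2, y=4), (x=6, y=4), (x=3, y=5), (x=5, y=5)
  Distance 3: (x=3, y=2), (x=5, y=2), (x=6, y=3), (x=1, y=4), (x=7, y=4), (x=6, y=5), (x=3, y=6)
  Distance 4: (x=5, y=1), (x=2, y=2), (x=1, y=3), (x=7, y=3), (x=0, y=4), (x=8, y=4), (x=1, y=5), (x=2, y=6), (x=4, y=6), (x=3, y=7)
  Distance 5: (x=5, y=0), (x=2, y=1), (x=6, y=1), (x=1, y=2), (x=7, y=2), (x=0, y=3), (x=8, y=3), (x=9, y=4), (x=0, y=5), (x=8, y=5), (x=4, y=7)
  Distance 6: (x=4, y=0), (x=6, y=0), (x=1, y=1), (x=7, y=1), (x=0, y=2), (x=8, y=2), (x=9, y=3), (x=10, y=4), (x=9, y=5), (x=8, y=6), (x=4, y=8)  <- goal reached here
One shortest path (6 moves): (x=4, y=4) -> (x=5, y=4) -> (x=6, y=4) -> (x=7, y=4) -> (x=8, y=4) -> (x=8, y=3) -> (x=8, y=2)

Answer: Shortest path length: 6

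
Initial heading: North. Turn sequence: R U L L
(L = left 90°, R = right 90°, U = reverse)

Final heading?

Answer: Final heading: East

Derivation:
Start: North
  R (right (90° clockwise)) -> East
  U (U-turn (180°)) -> West
  L (left (90° counter-clockwise)) -> South
  L (left (90° counter-clockwise)) -> East
Final: East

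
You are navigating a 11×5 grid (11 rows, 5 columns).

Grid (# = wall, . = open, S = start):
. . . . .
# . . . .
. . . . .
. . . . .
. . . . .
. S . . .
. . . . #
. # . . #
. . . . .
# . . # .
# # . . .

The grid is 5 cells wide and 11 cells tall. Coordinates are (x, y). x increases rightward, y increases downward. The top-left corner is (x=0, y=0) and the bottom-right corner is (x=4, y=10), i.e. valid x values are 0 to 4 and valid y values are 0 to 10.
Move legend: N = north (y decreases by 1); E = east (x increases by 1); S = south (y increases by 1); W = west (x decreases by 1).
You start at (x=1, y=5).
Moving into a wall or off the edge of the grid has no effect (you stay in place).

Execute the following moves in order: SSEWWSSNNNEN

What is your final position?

Start: (x=1, y=5)
  S (south): (x=1, y=5) -> (x=1, y=6)
  S (south): blocked, stay at (x=1, y=6)
  E (east): (x=1, y=6) -> (x=2, y=6)
  W (west): (x=2, y=6) -> (x=1, y=6)
  W (west): (x=1, y=6) -> (x=0, y=6)
  S (south): (x=0, y=6) -> (x=0, y=7)
  S (south): (x=0, y=7) -> (x=0, y=8)
  N (north): (x=0, y=8) -> (x=0, y=7)
  N (north): (x=0, y=7) -> (x=0, y=6)
  N (north): (x=0, y=6) -> (x=0, y=5)
  E (east): (x=0, y=5) -> (x=1, y=5)
  N (north): (x=1, y=5) -> (x=1, y=4)
Final: (x=1, y=4)

Answer: Final position: (x=1, y=4)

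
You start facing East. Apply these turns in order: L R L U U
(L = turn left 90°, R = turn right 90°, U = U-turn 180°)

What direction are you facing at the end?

Start: East
  L (left (90° counter-clockwise)) -> North
  R (right (90° clockwise)) -> East
  L (left (90° counter-clockwise)) -> North
  U (U-turn (180°)) -> South
  U (U-turn (180°)) -> North
Final: North

Answer: Final heading: North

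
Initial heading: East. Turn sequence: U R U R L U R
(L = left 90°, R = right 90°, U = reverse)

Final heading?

Start: East
  U (U-turn (180°)) -> West
  R (right (90° clockwise)) -> North
  U (U-turn (180°)) -> South
  R (right (90° clockwise)) -> West
  L (left (90° counter-clockwise)) -> South
  U (U-turn (180°)) -> North
  R (right (90° clockwise)) -> East
Final: East

Answer: Final heading: East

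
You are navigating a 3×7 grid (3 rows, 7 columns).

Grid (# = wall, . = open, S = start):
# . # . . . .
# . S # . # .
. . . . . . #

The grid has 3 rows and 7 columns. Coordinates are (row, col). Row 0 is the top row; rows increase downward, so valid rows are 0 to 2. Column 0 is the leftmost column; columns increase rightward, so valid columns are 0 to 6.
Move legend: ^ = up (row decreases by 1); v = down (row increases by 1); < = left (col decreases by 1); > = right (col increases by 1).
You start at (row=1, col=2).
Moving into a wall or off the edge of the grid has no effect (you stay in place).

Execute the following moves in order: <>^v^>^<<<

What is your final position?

Start: (row=1, col=2)
  < (left): (row=1, col=2) -> (row=1, col=1)
  > (right): (row=1, col=1) -> (row=1, col=2)
  ^ (up): blocked, stay at (row=1, col=2)
  v (down): (row=1, col=2) -> (row=2, col=2)
  ^ (up): (row=2, col=2) -> (row=1, col=2)
  > (right): blocked, stay at (row=1, col=2)
  ^ (up): blocked, stay at (row=1, col=2)
  < (left): (row=1, col=2) -> (row=1, col=1)
  < (left): blocked, stay at (row=1, col=1)
  < (left): blocked, stay at (row=1, col=1)
Final: (row=1, col=1)

Answer: Final position: (row=1, col=1)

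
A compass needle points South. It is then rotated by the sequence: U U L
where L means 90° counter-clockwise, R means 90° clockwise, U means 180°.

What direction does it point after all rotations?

Answer: Final heading: East

Derivation:
Start: South
  U (U-turn (180°)) -> North
  U (U-turn (180°)) -> South
  L (left (90° counter-clockwise)) -> East
Final: East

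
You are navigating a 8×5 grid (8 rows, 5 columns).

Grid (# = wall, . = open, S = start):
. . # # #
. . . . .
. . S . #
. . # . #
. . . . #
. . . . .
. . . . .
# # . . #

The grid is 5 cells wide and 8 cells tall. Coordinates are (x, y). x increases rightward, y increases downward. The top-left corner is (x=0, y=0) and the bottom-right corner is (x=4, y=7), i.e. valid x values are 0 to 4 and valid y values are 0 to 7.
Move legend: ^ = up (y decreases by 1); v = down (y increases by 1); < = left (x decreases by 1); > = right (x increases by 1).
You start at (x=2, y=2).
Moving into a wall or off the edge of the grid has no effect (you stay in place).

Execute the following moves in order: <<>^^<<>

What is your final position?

Answer: Final position: (x=1, y=0)

Derivation:
Start: (x=2, y=2)
  < (left): (x=2, y=2) -> (x=1, y=2)
  < (left): (x=1, y=2) -> (x=0, y=2)
  > (right): (x=0, y=2) -> (x=1, y=2)
  ^ (up): (x=1, y=2) -> (x=1, y=1)
  ^ (up): (x=1, y=1) -> (x=1, y=0)
  < (left): (x=1, y=0) -> (x=0, y=0)
  < (left): blocked, stay at (x=0, y=0)
  > (right): (x=0, y=0) -> (x=1, y=0)
Final: (x=1, y=0)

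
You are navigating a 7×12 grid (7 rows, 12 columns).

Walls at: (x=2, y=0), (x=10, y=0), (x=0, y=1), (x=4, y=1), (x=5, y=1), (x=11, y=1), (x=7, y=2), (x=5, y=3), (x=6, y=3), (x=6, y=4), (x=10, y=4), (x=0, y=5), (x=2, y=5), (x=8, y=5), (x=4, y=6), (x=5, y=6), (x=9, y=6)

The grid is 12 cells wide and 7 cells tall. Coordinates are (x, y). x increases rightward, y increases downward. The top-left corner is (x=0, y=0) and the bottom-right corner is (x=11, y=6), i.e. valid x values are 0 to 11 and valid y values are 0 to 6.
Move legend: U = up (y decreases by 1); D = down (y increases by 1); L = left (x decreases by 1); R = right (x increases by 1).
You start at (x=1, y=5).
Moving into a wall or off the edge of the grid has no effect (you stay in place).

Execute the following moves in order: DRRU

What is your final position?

Start: (x=1, y=5)
  D (down): (x=1, y=5) -> (x=1, y=6)
  R (right): (x=1, y=6) -> (x=2, y=6)
  R (right): (x=2, y=6) -> (x=3, y=6)
  U (up): (x=3, y=6) -> (x=3, y=5)
Final: (x=3, y=5)

Answer: Final position: (x=3, y=5)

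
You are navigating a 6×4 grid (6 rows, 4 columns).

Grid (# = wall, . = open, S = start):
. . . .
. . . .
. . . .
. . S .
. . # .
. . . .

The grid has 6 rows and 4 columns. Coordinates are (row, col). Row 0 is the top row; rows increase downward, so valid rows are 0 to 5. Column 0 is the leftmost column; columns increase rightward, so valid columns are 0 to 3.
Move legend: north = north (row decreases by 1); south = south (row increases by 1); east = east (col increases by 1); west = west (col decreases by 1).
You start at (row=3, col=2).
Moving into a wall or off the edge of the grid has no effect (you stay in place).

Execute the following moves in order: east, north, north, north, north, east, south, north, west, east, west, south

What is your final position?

Answer: Final position: (row=1, col=2)

Derivation:
Start: (row=3, col=2)
  east (east): (row=3, col=2) -> (row=3, col=3)
  north (north): (row=3, col=3) -> (row=2, col=3)
  north (north): (row=2, col=3) -> (row=1, col=3)
  north (north): (row=1, col=3) -> (row=0, col=3)
  north (north): blocked, stay at (row=0, col=3)
  east (east): blocked, stay at (row=0, col=3)
  south (south): (row=0, col=3) -> (row=1, col=3)
  north (north): (row=1, col=3) -> (row=0, col=3)
  west (west): (row=0, col=3) -> (row=0, col=2)
  east (east): (row=0, col=2) -> (row=0, col=3)
  west (west): (row=0, col=3) -> (row=0, col=2)
  south (south): (row=0, col=2) -> (row=1, col=2)
Final: (row=1, col=2)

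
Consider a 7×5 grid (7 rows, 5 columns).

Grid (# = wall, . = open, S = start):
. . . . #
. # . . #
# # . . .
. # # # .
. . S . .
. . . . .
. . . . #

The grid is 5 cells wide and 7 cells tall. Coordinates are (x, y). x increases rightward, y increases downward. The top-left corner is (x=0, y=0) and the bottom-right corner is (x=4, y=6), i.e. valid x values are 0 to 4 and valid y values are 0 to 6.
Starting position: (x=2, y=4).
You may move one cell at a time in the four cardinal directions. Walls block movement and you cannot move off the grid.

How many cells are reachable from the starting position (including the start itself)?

Answer: Reachable cells: 26

Derivation:
BFS flood-fill from (x=2, y=4):
  Distance 0: (x=2, y=4)
  Distance 1: (x=1, y=4), (x=3, y=4), (x=2, y=5)
  Distance 2: (x=0, y=4), (x=4, y=4), (x=1, y=5), (x=3, y=5), (x=2, y=6)
  Distance 3: (x=0, y=3), (x=4, y=3), (x=0, y=5), (x=4, y=5), (x=1, y=6), (x=3, y=6)
  Distance 4: (x=4, y=2), (x=0, y=6)
  Distance 5: (x=3, y=2)
  Distance 6: (x=3, y=1), (x=2, y=2)
  Distance 7: (x=3, y=0), (x=2, y=1)
  Distance 8: (x=2, y=0)
  Distance 9: (x=1, y=0)
  Distance 10: (x=0, y=0)
  Distance 11: (x=0, y=1)
Total reachable: 26 (grid has 26 open cells total)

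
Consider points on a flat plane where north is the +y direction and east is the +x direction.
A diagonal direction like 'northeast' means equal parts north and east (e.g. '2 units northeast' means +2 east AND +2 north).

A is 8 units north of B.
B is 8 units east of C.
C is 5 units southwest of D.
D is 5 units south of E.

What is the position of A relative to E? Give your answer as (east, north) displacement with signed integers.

Answer: A is at (east=3, north=-2) relative to E.

Derivation:
Place E at the origin (east=0, north=0).
  D is 5 units south of E: delta (east=+0, north=-5); D at (east=0, north=-5).
  C is 5 units southwest of D: delta (east=-5, north=-5); C at (east=-5, north=-10).
  B is 8 units east of C: delta (east=+8, north=+0); B at (east=3, north=-10).
  A is 8 units north of B: delta (east=+0, north=+8); A at (east=3, north=-2).
Therefore A relative to E: (east=3, north=-2).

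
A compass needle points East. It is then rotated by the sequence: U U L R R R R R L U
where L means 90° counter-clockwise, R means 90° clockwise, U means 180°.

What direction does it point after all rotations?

Start: East
  U (U-turn (180°)) -> West
  U (U-turn (180°)) -> East
  L (left (90° counter-clockwise)) -> North
  R (right (90° clockwise)) -> East
  R (right (90° clockwise)) -> South
  R (right (90° clockwise)) -> West
  R (right (90° clockwise)) -> North
  R (right (90° clockwise)) -> East
  L (left (90° counter-clockwise)) -> North
  U (U-turn (180°)) -> South
Final: South

Answer: Final heading: South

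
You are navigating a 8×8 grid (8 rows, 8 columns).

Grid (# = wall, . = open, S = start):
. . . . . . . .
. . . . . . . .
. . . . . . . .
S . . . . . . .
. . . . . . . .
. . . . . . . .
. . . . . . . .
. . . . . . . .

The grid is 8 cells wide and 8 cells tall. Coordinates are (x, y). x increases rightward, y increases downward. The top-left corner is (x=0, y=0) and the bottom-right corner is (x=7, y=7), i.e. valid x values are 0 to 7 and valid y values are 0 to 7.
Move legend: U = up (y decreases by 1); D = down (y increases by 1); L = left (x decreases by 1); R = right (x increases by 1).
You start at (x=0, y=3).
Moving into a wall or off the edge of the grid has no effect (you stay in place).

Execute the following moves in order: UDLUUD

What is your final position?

Answer: Final position: (x=0, y=2)

Derivation:
Start: (x=0, y=3)
  U (up): (x=0, y=3) -> (x=0, y=2)
  D (down): (x=0, y=2) -> (x=0, y=3)
  L (left): blocked, stay at (x=0, y=3)
  U (up): (x=0, y=3) -> (x=0, y=2)
  U (up): (x=0, y=2) -> (x=0, y=1)
  D (down): (x=0, y=1) -> (x=0, y=2)
Final: (x=0, y=2)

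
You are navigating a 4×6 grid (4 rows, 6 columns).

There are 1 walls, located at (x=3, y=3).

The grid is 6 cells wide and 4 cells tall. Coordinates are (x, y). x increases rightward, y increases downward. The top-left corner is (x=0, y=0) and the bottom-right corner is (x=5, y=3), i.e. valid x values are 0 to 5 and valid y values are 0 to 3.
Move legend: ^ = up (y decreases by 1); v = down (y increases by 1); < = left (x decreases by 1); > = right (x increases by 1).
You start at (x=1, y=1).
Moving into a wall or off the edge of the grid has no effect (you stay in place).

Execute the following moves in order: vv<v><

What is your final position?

Answer: Final position: (x=0, y=3)

Derivation:
Start: (x=1, y=1)
  v (down): (x=1, y=1) -> (x=1, y=2)
  v (down): (x=1, y=2) -> (x=1, y=3)
  < (left): (x=1, y=3) -> (x=0, y=3)
  v (down): blocked, stay at (x=0, y=3)
  > (right): (x=0, y=3) -> (x=1, y=3)
  < (left): (x=1, y=3) -> (x=0, y=3)
Final: (x=0, y=3)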